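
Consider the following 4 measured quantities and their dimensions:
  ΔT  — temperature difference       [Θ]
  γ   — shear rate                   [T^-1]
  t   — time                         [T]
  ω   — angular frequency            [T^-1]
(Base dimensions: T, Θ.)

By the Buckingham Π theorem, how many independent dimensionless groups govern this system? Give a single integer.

Write exponents as rows T,Θ / cols ΔT,γ,t,ω:
  T: [ 0 -1  1 -1]
  Θ: [ 1  0  0  0]
RREF → pivots at {ΔT,γ} ⇒ r = 2
4 vars − rank 2 = 2 Π groups

2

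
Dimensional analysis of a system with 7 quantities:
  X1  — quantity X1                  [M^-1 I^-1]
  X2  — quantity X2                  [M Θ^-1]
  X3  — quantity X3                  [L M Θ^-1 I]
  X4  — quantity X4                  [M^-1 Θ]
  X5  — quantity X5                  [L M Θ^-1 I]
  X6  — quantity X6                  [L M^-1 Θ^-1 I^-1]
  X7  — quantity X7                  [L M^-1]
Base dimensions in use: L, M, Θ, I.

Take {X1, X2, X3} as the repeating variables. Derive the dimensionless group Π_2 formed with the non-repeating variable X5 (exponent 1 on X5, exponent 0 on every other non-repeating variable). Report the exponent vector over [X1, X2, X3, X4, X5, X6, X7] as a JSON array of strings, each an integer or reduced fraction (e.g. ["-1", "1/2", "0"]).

Exponent matrix [L,M,Θ,I] × [X1,X2,X3,X4,X5,X6,X7]:
  L: [ 0  0  1  0  1  1  1]
  M: [-1  1  1 -1  1 -1 -1]
  Θ: [ 0 -1 -1  1 -1 -1  0]
  I: [-1  0  1  0  1 -1  0]
RREF → pivots at {X1,X2,X3} ⇒ r = 3
Pivot set = {X1,X2,X3}, free = {X4,X5,X6,X7}
RREF:
  r0: [   1    0    0    0    0    2    1]
  r1: [   0    1    0   -1    0    0   -1]
  r2: [   0    0    1    0    1    1    1]
  r3: [   0    0    0    0    0    0    0]
Fix exponent of X5 at 1, X4 at 0, X6 at 0, X7 at 0; solve each RREF row for its pivot's exponent:
  r0: exp(X1) + (0)·1 = 0 ⇒ exp(X1) = 0
  r1: exp(X2) + (0)·1 = 0 ⇒ exp(X2) = 0
  r2: exp(X3) + (1)·1 = 0 ⇒ exp(X3) = -1
Π_2 = X3^-1 · X5

["0", "0", "-1", "0", "1", "0", "0"]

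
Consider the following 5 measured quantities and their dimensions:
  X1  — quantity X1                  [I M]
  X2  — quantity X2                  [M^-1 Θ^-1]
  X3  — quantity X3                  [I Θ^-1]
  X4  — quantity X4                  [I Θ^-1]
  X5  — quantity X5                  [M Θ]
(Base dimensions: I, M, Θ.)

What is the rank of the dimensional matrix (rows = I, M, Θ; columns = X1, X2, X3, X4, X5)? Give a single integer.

Write exponents as rows I,M,Θ / cols X1,X2,X3,X4,X5:
  I: [ 1  0  1  1  0]
  M: [ 1 -1  0  0  1]
  Θ: [ 0 -1 -1 -1  1]
RREF → pivots at {X1,X2} ⇒ r = 2

2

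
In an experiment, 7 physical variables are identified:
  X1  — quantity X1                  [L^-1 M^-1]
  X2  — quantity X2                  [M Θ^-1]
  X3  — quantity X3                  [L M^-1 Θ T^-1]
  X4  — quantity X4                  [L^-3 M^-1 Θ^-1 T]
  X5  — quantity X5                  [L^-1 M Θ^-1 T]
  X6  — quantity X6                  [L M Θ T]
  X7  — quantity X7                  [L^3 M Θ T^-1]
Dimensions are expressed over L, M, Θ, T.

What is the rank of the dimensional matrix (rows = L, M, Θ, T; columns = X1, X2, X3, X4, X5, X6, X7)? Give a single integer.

Write exponents as rows L,M,Θ,T / cols X1,X2,X3,X4,X5,X6,X7:
  L: [-1  0  1 -3 -1  1  3]
  M: [-1  1 -1 -1  1  1  1]
  Θ: [ 0 -1  1 -1 -1  1  1]
  T: [ 0  0 -1  1  1  1 -1]
RREF → pivots at {X1,X2,X3} ⇒ r = 3

3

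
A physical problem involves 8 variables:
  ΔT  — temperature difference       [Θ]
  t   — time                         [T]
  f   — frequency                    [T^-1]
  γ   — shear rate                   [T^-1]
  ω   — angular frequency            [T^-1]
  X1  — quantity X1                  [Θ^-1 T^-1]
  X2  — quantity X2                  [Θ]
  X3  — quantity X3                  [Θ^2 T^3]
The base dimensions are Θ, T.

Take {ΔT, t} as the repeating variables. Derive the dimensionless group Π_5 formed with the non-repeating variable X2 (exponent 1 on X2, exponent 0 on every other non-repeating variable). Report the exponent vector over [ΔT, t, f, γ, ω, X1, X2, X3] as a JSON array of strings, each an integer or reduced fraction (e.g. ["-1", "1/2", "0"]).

["-1", "0", "0", "0", "0", "0", "1", "0"]

Write exponents as rows Θ,T / cols ΔT,t,f,γ,ω,X1,X2,X3:
  Θ: [ 1  0  0  0  0 -1  1  2]
  T: [ 0  1 -1 -1 -1 -1  0  3]
Row reduction gives pivot columns ΔT,t; rank = 2
Pivot set = {ΔT,t}, free = {f,γ,ω,X1,X2,X3}
RREF:
  r0: [   1    0    0    0    0   -1    1    2]
  r1: [   0    1   -1   -1   -1   -1    0    3]
Fix exponent of X2 at 1, f at 0, γ at 0, ω at 0, X1 at 0, X3 at 0; solve each RREF row for its pivot's exponent:
  r0: exp(ΔT) + (1)·1 = 0 ⇒ exp(ΔT) = -1
  r1: exp(t) + (0)·1 = 0 ⇒ exp(t) = 0
Π_5 = ΔT^-1 · X2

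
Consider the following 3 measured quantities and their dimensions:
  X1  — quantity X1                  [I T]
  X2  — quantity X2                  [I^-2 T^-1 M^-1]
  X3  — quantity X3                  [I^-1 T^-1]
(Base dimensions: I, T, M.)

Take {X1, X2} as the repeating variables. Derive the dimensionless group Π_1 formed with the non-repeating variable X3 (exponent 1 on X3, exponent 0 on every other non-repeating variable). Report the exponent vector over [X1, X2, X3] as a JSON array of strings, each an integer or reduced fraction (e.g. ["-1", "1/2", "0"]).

Write exponents as rows I,T,M / cols X1,X2,X3:
  I: [ 1 -2 -1]
  T: [ 1 -1 -1]
  M: [ 0 -1  0]
Echelon form has 2 nonzero rows (pivots: X1,X2)
Repeat: X1,X2; free: X3
RREF:
  r0: [   1    0   -1]
  r1: [   0    1    0]
  r2: [   0    0    0]
Fix exponent of X3 at 1; solve each RREF row for its pivot's exponent:
  r0: exp(X1) + (-1)·1 = 0 ⇒ exp(X1) = 1
  r1: exp(X2) + (0)·1 = 0 ⇒ exp(X2) = 0
Π_1 = X1 · X3

["1", "0", "1"]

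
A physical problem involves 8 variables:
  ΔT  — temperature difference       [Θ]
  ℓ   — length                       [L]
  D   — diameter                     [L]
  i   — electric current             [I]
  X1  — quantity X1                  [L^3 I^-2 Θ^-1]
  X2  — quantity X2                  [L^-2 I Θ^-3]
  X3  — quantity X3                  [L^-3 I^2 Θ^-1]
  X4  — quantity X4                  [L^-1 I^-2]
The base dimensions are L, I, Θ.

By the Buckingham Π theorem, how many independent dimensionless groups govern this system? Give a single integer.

5

Exponent matrix [L,I,Θ] × [ΔT,ℓ,D,i,X1,X2,X3,X4]:
  L: [ 0  1  1  0  3 -2 -3 -1]
  I: [ 0  0  0  1 -2  1  2 -2]
  Θ: [ 1  0  0  0 -1 -3 -1  0]
RREF → pivots at {ΔT,ℓ,i} ⇒ r = 3
n=8, r=3 ⇒ 5 dimensionless groups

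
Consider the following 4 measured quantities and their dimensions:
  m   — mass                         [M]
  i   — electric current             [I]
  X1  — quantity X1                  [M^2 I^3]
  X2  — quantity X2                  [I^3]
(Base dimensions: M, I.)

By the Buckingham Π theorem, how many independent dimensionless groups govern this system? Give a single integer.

Write exponents as rows M,I / cols m,i,X1,X2:
  M: [ 1  0  2  0]
  I: [ 0  1  3  3]
Row reduction gives pivot columns m,i; rank = 2
n=4, r=2 ⇒ 2 dimensionless groups

2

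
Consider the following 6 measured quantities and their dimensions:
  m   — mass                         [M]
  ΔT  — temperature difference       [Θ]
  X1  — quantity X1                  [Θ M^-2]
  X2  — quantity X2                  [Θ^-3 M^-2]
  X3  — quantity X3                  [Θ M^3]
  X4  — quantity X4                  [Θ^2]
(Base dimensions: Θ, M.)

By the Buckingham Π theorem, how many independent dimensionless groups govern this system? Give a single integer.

Exponent matrix [Θ,M] × [m,ΔT,X1,X2,X3,X4]:
  Θ: [ 0  1  1 -3  1  2]
  M: [ 1  0 -2 -2  3  0]
Echelon form has 2 nonzero rows (pivots: m,ΔT)
n=6, r=2 ⇒ 4 dimensionless groups

4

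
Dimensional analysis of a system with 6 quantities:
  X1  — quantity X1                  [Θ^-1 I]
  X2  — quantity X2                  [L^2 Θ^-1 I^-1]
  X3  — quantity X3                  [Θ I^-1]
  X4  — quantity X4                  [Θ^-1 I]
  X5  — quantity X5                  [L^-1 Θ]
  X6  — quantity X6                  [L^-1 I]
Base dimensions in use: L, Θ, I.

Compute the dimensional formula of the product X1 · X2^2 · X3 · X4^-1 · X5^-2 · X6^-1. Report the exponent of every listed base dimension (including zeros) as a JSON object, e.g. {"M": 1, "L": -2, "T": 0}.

{"L": 7, "Θ": -3, "I": -4}

Write exponents as rows L,Θ,I / cols X1,X2,X3,X4,X5,X6:
  L: [ 0  2  0  0 -1 -1]
  Θ: [-1 -1  1 -1  1  0]
  I: [ 1 -1 -1  1  0  1]
  [L]: (1)·0+(2)·2+(1)·0+(-1)·0+(-2)·-1+(-1)·-1 = 7
  [Θ]: (1)·-1+(2)·-1+(1)·1+(-1)·-1+(-2)·1+(-1)·0 = -3
  [I]: (1)·1+(2)·-1+(1)·-1+(-1)·1+(-2)·0+(-1)·1 = -4
⇒ L^7 Θ^-3 I^-4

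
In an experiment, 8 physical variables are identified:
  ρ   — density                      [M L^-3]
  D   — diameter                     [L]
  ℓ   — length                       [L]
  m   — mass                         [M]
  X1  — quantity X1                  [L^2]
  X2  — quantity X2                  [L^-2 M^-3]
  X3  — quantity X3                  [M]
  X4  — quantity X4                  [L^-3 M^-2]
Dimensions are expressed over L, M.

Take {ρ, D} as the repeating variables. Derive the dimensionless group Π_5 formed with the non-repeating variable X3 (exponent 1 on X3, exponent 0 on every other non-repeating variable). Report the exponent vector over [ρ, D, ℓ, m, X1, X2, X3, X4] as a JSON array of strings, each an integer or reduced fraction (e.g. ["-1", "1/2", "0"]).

Exponent matrix [L,M] × [ρ,D,ℓ,m,X1,X2,X3,X4]:
  L: [-3  1  1  0  2 -2  0 -3]
  M: [ 1  0  0  1  0 -3  1 -2]
Echelon form has 2 nonzero rows (pivots: ρ,D)
Pivot set = {ρ,D}, free = {ℓ,m,X1,X2,X3,X4}
RREF:
  r0: [   1    0    0    1    0   -3    1   -2]
  r1: [   0    1    1    3    2  -11    3   -9]
Fix exponent of X3 at 1, ℓ at 0, m at 0, X1 at 0, X2 at 0, X4 at 0; solve each RREF row for its pivot's exponent:
  r0: exp(ρ) + (1)·1 = 0 ⇒ exp(ρ) = -1
  r1: exp(D) + (3)·1 = 0 ⇒ exp(D) = -3
Π_5 = ρ^-1 · D^-3 · X3

["-1", "-3", "0", "0", "0", "0", "1", "0"]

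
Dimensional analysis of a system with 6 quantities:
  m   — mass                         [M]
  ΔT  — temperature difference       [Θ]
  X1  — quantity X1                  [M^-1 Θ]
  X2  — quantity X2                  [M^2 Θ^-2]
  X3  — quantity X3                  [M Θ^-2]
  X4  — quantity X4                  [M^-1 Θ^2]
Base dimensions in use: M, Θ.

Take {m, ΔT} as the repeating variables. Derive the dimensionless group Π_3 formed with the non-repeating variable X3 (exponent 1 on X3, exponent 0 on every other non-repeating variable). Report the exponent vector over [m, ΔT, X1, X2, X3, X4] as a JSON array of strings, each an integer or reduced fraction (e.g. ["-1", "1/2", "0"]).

["-1", "2", "0", "0", "1", "0"]

Dimensional matrix (M×Θ by m×ΔT×X1×X2×X3×X4):
  M: [ 1  0 -1  2  1 -1]
  Θ: [ 0  1  1 -2 -2  2]
Row reduction gives pivot columns m,ΔT; rank = 2
Repeat: m,ΔT; free: X1,X2,X3,X4
RREF:
  r0: [   1    0   -1    2    1   -1]
  r1: [   0    1    1   -2   -2    2]
Fix exponent of X3 at 1, X1 at 0, X2 at 0, X4 at 0; solve each RREF row for its pivot's exponent:
  r0: exp(m) + (1)·1 = 0 ⇒ exp(m) = -1
  r1: exp(ΔT) + (-2)·1 = 0 ⇒ exp(ΔT) = 2
Π_3 = m^-1 · ΔT^2 · X3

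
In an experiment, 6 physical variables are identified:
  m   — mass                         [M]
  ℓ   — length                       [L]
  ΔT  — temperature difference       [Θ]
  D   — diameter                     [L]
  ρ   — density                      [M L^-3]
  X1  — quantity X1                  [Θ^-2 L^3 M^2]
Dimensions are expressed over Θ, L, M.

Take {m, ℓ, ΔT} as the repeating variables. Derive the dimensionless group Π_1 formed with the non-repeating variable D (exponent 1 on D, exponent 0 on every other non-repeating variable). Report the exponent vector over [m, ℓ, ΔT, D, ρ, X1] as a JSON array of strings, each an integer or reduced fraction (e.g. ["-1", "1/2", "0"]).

Exponent matrix [Θ,L,M] × [m,ℓ,ΔT,D,ρ,X1]:
  Θ: [ 0  0  1  0  0 -2]
  L: [ 0  1  0  1 -3  3]
  M: [ 1  0  0  0  1  2]
Echelon form has 3 nonzero rows (pivots: m,ℓ,ΔT)
Pivot set = {m,ℓ,ΔT}, free = {D,ρ,X1}
RREF:
  r0: [   1    0    0    0    1    2]
  r1: [   0    1    0    1   -3    3]
  r2: [   0    0    1    0    0   -2]
Fix exponent of D at 1, ρ at 0, X1 at 0; solve each RREF row for its pivot's exponent:
  r0: exp(m) + (0)·1 = 0 ⇒ exp(m) = 0
  r1: exp(ℓ) + (1)·1 = 0 ⇒ exp(ℓ) = -1
  r2: exp(ΔT) + (0)·1 = 0 ⇒ exp(ΔT) = 0
Π_1 = ℓ^-1 · D

["0", "-1", "0", "1", "0", "0"]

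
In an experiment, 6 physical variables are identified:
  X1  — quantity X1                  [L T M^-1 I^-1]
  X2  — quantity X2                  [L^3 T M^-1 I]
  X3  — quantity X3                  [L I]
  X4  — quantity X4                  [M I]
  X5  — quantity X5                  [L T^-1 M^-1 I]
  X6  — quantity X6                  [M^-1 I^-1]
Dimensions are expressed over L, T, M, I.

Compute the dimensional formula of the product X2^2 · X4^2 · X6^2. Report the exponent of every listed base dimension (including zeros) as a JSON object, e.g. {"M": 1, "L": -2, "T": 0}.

Write exponents as rows L,T,M,I / cols X1,X2,X3,X4,X5,X6:
  L: [ 1  3  1  0  1  0]
  T: [ 1  1  0  0 -1  0]
  M: [-1 -1  0  1 -1 -1]
  I: [-1  1  1  1  1 -1]
  [L]: (2)·3+(2)·0+(2)·0 = 6
  [T]: (2)·1+(2)·0+(2)·0 = 2
  [M]: (2)·-1+(2)·1+(2)·-1 = -2
  [I]: (2)·1+(2)·1+(2)·-1 = 2
⇒ L^6 T^2 M^-2 I^2

{"L": 6, "T": 2, "M": -2, "I": 2}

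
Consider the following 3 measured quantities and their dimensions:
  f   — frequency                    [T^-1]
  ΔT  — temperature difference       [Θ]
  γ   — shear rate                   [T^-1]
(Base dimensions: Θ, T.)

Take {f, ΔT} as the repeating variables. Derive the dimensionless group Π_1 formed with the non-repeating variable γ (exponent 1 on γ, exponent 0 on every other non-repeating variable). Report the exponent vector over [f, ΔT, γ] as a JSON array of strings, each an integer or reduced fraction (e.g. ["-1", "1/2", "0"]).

["-1", "0", "1"]

Dimensional matrix (Θ×T by f×ΔT×γ):
  Θ: [ 0  1  0]
  T: [-1  0 -1]
Echelon form has 2 nonzero rows (pivots: f,ΔT)
Pivot set = {f,ΔT}, free = {γ}
RREF:
  r0: [   1    0    1]
  r1: [   0    1    0]
Fix exponent of γ at 1; solve each RREF row for its pivot's exponent:
  r0: exp(f) + (1)·1 = 0 ⇒ exp(f) = -1
  r1: exp(ΔT) + (0)·1 = 0 ⇒ exp(ΔT) = 0
Π_1 = f^-1 · γ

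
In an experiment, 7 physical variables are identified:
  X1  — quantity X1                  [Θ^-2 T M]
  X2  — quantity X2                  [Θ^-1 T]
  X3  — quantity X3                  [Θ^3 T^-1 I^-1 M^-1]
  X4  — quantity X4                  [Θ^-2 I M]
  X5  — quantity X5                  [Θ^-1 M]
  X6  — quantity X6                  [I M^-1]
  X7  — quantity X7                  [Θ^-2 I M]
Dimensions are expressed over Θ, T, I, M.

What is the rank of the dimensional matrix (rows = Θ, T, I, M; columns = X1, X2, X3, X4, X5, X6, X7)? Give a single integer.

3

Exponent matrix [Θ,T,I,M] × [X1,X2,X3,X4,X5,X6,X7]:
  Θ: [-2 -1  3 -2 -1  0 -2]
  T: [ 1  1 -1  0  0  0  0]
  I: [ 0  0 -1  1  0  1  1]
  M: [ 1  0 -1  1  1 -1  1]
Echelon form has 3 nonzero rows (pivots: X1,X2,X3)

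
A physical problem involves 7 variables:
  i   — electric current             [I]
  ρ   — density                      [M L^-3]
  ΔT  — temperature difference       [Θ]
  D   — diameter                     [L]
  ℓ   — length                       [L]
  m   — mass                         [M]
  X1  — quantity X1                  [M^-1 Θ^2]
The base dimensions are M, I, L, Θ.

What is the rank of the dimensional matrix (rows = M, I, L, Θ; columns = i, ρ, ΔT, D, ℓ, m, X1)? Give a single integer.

Write exponents as rows M,I,L,Θ / cols i,ρ,ΔT,D,ℓ,m,X1:
  M: [ 0  1  0  0  0  1 -1]
  I: [ 1  0  0  0  0  0  0]
  L: [ 0 -3  0  1  1  0  0]
  Θ: [ 0  0  1  0  0  0  2]
Echelon form has 4 nonzero rows (pivots: i,ρ,ΔT,D)

4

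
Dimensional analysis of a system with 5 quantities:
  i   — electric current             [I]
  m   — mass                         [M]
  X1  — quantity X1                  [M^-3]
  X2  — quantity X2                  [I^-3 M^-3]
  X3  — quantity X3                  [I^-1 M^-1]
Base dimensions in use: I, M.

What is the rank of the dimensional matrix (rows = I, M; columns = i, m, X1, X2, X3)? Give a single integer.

2

Exponent matrix [I,M] × [i,m,X1,X2,X3]:
  I: [ 1  0  0 -3 -1]
  M: [ 0  1 -3 -3 -1]
Echelon form has 2 nonzero rows (pivots: i,m)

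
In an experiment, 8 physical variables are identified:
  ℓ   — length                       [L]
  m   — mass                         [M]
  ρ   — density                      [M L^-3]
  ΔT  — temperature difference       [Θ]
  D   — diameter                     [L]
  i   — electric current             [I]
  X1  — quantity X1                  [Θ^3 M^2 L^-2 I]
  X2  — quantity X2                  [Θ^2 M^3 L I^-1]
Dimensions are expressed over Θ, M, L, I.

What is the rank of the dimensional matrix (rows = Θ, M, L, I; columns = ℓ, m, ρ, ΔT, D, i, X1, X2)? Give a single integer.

Write exponents as rows Θ,M,L,I / cols ℓ,m,ρ,ΔT,D,i,X1,X2:
  Θ: [ 0  0  0  1  0  0  3  2]
  M: [ 0  1  1  0  0  0  2  3]
  L: [ 1  0 -3  0  1  0 -2  1]
  I: [ 0  0  0  0  0  1  1 -1]
Row reduction gives pivot columns ℓ,m,ΔT,i; rank = 4

4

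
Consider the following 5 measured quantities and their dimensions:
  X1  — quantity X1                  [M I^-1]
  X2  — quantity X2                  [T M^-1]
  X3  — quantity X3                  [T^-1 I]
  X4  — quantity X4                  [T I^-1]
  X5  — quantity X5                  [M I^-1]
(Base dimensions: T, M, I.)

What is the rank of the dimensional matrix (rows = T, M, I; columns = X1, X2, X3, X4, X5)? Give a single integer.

Exponent matrix [T,M,I] × [X1,X2,X3,X4,X5]:
  T: [ 0  1 -1  1  0]
  M: [ 1 -1  0  0  1]
  I: [-1  0  1 -1 -1]
Row reduction gives pivot columns X1,X2; rank = 2

2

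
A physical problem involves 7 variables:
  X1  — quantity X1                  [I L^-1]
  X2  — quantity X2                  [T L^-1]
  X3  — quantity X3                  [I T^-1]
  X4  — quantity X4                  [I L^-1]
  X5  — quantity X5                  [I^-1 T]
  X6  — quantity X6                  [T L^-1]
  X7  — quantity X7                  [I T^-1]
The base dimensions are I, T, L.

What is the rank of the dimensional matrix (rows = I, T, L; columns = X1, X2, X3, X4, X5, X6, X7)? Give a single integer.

Exponent matrix [I,T,L] × [X1,X2,X3,X4,X5,X6,X7]:
  I: [ 1  0  1  1 -1  0  1]
  T: [ 0  1 -1  0  1  1 -1]
  L: [-1 -1  0 -1  0 -1  0]
Echelon form has 2 nonzero rows (pivots: X1,X2)

2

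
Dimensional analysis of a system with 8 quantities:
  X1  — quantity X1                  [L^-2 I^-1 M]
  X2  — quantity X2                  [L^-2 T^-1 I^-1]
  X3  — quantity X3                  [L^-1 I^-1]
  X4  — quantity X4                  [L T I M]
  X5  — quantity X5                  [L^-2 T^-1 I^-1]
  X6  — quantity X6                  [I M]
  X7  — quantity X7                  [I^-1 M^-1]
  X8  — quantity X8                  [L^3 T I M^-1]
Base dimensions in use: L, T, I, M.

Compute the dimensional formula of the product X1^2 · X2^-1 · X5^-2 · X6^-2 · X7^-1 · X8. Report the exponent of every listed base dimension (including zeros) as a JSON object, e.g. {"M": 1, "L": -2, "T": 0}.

Write exponents as rows L,T,I,M / cols X1,X2,X3,X4,X5,X6,X7,X8:
  L: [-2 -2 -1  1 -2  0  0  3]
  T: [ 0 -1  0  1 -1  0  0  1]
  I: [-1 -1 -1  1 -1  1 -1  1]
  M: [ 1  0  0  1  0  1 -1 -1]
  [L]: (2)·-2+(-1)·-2+(-2)·-2+(-2)·0+(-1)·0+(1)·3 = 5
  [T]: (2)·0+(-1)·-1+(-2)·-1+(-2)·0+(-1)·0+(1)·1 = 4
  [I]: (2)·-1+(-1)·-1+(-2)·-1+(-2)·1+(-1)·-1+(1)·1 = 1
  [M]: (2)·1+(-1)·0+(-2)·0+(-2)·1+(-1)·-1+(1)·-1 = 0
⇒ L^5 T^4 I

{"L": 5, "T": 4, "I": 1, "M": 0}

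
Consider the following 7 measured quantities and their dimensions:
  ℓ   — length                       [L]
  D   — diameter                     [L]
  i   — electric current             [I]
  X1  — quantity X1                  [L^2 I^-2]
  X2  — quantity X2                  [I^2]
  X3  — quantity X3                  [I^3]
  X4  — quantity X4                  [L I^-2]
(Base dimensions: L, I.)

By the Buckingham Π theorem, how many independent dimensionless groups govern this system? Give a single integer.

5

Write exponents as rows L,I / cols ℓ,D,i,X1,X2,X3,X4:
  L: [ 1  1  0  2  0  0  1]
  I: [ 0  0  1 -2  2  3 -2]
RREF → pivots at {ℓ,i} ⇒ r = 2
n=7, r=2 ⇒ 5 dimensionless groups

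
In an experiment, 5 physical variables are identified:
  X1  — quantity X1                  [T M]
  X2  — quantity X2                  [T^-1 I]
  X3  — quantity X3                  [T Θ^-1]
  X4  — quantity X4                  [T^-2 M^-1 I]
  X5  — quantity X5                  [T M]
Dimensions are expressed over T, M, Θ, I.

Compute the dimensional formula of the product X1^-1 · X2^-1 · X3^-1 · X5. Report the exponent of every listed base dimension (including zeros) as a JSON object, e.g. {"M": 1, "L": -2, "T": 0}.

{"T": 0, "M": 0, "Θ": 1, "I": -1}

Exponent matrix [T,M,Θ,I] × [X1,X2,X3,X4,X5]:
  T: [ 1 -1  1 -2  1]
  M: [ 1  0  0 -1  1]
  Θ: [ 0  0 -1  0  0]
  I: [ 0  1  0  1  0]
  [T]: (-1)·1+(-1)·-1+(-1)·1+(1)·1 = 0
  [M]: (-1)·1+(-1)·0+(-1)·0+(1)·1 = 0
  [Θ]: (-1)·0+(-1)·0+(-1)·-1+(1)·0 = 1
  [I]: (-1)·0+(-1)·1+(-1)·0+(1)·0 = -1
⇒ Θ I^-1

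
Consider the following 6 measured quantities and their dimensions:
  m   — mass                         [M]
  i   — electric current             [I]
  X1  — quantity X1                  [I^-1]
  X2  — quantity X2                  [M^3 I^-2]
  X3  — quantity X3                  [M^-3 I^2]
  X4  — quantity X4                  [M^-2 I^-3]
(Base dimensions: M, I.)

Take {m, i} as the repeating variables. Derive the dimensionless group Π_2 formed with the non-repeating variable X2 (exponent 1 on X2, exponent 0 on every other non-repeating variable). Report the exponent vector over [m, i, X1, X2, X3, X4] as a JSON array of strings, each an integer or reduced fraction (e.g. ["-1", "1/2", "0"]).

["-3", "2", "0", "1", "0", "0"]

Exponent matrix [M,I] × [m,i,X1,X2,X3,X4]:
  M: [ 1  0  0  3 -3 -2]
  I: [ 0  1 -1 -2  2 -3]
RREF → pivots at {m,i} ⇒ r = 2
Pivot set = {m,i}, free = {X1,X2,X3,X4}
RREF:
  r0: [   1    0    0    3   -3   -2]
  r1: [   0    1   -1   -2    2   -3]
Fix exponent of X2 at 1, X1 at 0, X3 at 0, X4 at 0; solve each RREF row for its pivot's exponent:
  r0: exp(m) + (3)·1 = 0 ⇒ exp(m) = -3
  r1: exp(i) + (-2)·1 = 0 ⇒ exp(i) = 2
Π_2 = m^-3 · i^2 · X2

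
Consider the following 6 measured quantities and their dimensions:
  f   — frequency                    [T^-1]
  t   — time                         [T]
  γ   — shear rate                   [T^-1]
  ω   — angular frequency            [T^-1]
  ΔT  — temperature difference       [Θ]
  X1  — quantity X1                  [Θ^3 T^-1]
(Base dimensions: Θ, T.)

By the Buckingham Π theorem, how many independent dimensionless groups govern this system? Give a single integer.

Write exponents as rows Θ,T / cols f,t,γ,ω,ΔT,X1:
  Θ: [ 0  0  0  0  1  3]
  T: [-1  1 -1 -1  0 -1]
Row reduction gives pivot columns f,ΔT; rank = 2
n=6, r=2 ⇒ 4 dimensionless groups

4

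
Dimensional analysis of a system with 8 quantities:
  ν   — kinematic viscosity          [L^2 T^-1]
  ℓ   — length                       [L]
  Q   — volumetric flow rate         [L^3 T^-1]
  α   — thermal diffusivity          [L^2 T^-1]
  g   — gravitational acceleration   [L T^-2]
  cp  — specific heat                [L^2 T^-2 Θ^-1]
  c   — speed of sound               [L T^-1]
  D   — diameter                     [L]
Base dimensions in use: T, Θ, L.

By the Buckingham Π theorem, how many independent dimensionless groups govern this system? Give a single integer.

Dimensional matrix (T×Θ×L by ν×ℓ×Q×α×g×cp×c×D):
  T: [-1  0 -1 -1 -2 -2 -1  0]
  Θ: [ 0  0  0  0  0 -1  0  0]
  L: [ 2  1  3  2  1  2  1  1]
Row reduction gives pivot columns ν,ℓ,cp; rank = 3
Π count = n − r = 8 − 3 = 5

5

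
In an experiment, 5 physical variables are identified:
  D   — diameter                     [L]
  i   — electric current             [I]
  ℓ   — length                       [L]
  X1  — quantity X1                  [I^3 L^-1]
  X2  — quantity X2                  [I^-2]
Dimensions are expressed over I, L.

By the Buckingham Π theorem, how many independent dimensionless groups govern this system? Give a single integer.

3

Dimensional matrix (I×L by D×i×ℓ×X1×X2):
  I: [ 0  1  0  3 -2]
  L: [ 1  0  1 -1  0]
Row reduction gives pivot columns D,i; rank = 2
5 vars − rank 2 = 3 Π groups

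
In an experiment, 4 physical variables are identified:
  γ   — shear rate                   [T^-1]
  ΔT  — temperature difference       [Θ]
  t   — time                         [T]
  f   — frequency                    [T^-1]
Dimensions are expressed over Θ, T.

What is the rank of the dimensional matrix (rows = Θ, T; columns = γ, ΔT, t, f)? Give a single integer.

2

Write exponents as rows Θ,T / cols γ,ΔT,t,f:
  Θ: [ 0  1  0  0]
  T: [-1  0  1 -1]
RREF → pivots at {γ,ΔT} ⇒ r = 2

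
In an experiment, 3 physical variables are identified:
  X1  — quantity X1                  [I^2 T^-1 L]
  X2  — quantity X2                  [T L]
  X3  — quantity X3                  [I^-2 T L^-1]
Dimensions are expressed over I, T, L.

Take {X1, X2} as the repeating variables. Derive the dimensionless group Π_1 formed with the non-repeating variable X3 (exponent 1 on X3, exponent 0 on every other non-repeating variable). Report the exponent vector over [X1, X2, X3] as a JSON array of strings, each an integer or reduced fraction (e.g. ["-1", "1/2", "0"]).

Write exponents as rows I,T,L / cols X1,X2,X3:
  I: [ 2  0 -2]
  T: [-1  1  1]
  L: [ 1  1 -1]
RREF → pivots at {X1,X2} ⇒ r = 2
Pivot set = {X1,X2}, free = {X3}
RREF:
  r0: [   1    0   -1]
  r1: [   0    1    0]
  r2: [   0    0    0]
Fix exponent of X3 at 1; solve each RREF row for its pivot's exponent:
  r0: exp(X1) + (-1)·1 = 0 ⇒ exp(X1) = 1
  r1: exp(X2) + (0)·1 = 0 ⇒ exp(X2) = 0
Π_1 = X1 · X3

["1", "0", "1"]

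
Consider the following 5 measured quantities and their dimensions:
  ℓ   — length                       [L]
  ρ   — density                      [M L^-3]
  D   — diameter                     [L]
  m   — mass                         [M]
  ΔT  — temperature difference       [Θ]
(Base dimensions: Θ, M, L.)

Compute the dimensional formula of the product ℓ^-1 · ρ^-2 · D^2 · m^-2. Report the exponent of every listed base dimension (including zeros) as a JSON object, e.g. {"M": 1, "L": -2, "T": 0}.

Exponent matrix [Θ,M,L] × [ℓ,ρ,D,m,ΔT]:
  Θ: [ 0  0  0  0  1]
  M: [ 0  1  0  1  0]
  L: [ 1 -3  1  0  0]
  [Θ]: (-1)·0+(-2)·0+(2)·0+(-2)·0 = 0
  [M]: (-1)·0+(-2)·1+(2)·0+(-2)·1 = -4
  [L]: (-1)·1+(-2)·-3+(2)·1+(-2)·0 = 7
⇒ M^-4 L^7

{"Θ": 0, "M": -4, "L": 7}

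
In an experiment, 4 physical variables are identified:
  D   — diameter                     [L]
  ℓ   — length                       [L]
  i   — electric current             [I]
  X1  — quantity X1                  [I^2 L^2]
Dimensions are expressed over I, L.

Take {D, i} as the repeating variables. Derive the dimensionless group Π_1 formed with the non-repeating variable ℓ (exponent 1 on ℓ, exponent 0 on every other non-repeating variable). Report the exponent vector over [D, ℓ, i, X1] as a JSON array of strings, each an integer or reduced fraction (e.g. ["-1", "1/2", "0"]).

["-1", "1", "0", "0"]

Write exponents as rows I,L / cols D,ℓ,i,X1:
  I: [ 0  0  1  2]
  L: [ 1  1  0  2]
Row reduction gives pivot columns D,i; rank = 2
Pivot set = {D,i}, free = {ℓ,X1}
RREF:
  r0: [   1    1    0    2]
  r1: [   0    0    1    2]
Fix exponent of ℓ at 1, X1 at 0; solve each RREF row for its pivot's exponent:
  r0: exp(D) + (1)·1 = 0 ⇒ exp(D) = -1
  r1: exp(i) + (0)·1 = 0 ⇒ exp(i) = 0
Π_1 = D^-1 · ℓ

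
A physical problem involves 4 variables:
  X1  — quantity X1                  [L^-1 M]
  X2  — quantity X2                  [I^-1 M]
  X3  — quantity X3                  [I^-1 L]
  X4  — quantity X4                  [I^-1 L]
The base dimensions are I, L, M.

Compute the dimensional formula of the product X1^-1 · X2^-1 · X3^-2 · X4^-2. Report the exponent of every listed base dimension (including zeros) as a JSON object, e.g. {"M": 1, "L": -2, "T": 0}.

{"I": 5, "L": -3, "M": -2}

Write exponents as rows I,L,M / cols X1,X2,X3,X4:
  I: [ 0 -1 -1 -1]
  L: [-1  0  1  1]
  M: [ 1  1  0  0]
  [I]: (-1)·0+(-1)·-1+(-2)·-1+(-2)·-1 = 5
  [L]: (-1)·-1+(-1)·0+(-2)·1+(-2)·1 = -3
  [M]: (-1)·1+(-1)·1+(-2)·0+(-2)·0 = -2
⇒ I^5 L^-3 M^-2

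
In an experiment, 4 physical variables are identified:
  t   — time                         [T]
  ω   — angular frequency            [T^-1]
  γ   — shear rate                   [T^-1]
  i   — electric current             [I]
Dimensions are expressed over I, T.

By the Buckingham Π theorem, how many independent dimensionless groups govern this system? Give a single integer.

2

Write exponents as rows I,T / cols t,ω,γ,i:
  I: [ 0  0  0  1]
  T: [ 1 -1 -1  0]
Row reduction gives pivot columns t,i; rank = 2
Π count = n − r = 4 − 2 = 2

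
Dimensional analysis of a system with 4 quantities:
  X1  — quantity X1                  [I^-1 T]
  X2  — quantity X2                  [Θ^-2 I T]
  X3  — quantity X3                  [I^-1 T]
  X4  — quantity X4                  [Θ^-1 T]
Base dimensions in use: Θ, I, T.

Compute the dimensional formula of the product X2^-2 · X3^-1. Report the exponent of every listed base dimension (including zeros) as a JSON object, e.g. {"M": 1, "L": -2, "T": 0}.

{"Θ": 4, "I": -1, "T": -3}

Exponent matrix [Θ,I,T] × [X1,X2,X3,X4]:
  Θ: [ 0 -2  0 -1]
  I: [-1  1 -1  0]
  T: [ 1  1  1  1]
  [Θ]: (-2)·-2+(-1)·0 = 4
  [I]: (-2)·1+(-1)·-1 = -1
  [T]: (-2)·1+(-1)·1 = -3
⇒ Θ^4 I^-1 T^-3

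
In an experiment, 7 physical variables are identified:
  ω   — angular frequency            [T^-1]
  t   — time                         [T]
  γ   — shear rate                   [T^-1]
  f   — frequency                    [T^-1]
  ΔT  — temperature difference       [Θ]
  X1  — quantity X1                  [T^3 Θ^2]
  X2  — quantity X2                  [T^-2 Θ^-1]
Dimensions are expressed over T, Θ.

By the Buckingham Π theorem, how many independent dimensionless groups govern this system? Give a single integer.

5

Exponent matrix [T,Θ] × [ω,t,γ,f,ΔT,X1,X2]:
  T: [-1  1 -1 -1  0  3 -2]
  Θ: [ 0  0  0  0  1  2 -1]
RREF → pivots at {ω,ΔT} ⇒ r = 2
7 vars − rank 2 = 5 Π groups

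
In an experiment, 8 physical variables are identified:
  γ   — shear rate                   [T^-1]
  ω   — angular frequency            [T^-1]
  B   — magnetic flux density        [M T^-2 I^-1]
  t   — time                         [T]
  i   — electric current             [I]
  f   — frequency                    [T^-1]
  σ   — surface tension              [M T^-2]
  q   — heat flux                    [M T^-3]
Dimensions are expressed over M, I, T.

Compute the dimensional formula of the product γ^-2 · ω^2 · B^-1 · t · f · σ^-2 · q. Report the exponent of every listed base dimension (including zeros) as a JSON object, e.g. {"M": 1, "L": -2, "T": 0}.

Dimensional matrix (M×I×T by γ×ω×B×t×i×f×σ×q):
  M: [ 0  0  1  0  0  0  1  1]
  I: [ 0  0 -1  0  1  0  0  0]
  T: [-1 -1 -2  1  0 -1 -2 -3]
  [M]: (-2)·0+(2)·0+(-1)·1+(1)·0+(1)·0+(-2)·1+(1)·1 = -2
  [I]: (-2)·0+(2)·0+(-1)·-1+(1)·0+(1)·0+(-2)·0+(1)·0 = 1
  [T]: (-2)·-1+(2)·-1+(-1)·-2+(1)·1+(1)·-1+(-2)·-2+(1)·-3 = 3
⇒ M^-2 I T^3

{"M": -2, "I": 1, "T": 3}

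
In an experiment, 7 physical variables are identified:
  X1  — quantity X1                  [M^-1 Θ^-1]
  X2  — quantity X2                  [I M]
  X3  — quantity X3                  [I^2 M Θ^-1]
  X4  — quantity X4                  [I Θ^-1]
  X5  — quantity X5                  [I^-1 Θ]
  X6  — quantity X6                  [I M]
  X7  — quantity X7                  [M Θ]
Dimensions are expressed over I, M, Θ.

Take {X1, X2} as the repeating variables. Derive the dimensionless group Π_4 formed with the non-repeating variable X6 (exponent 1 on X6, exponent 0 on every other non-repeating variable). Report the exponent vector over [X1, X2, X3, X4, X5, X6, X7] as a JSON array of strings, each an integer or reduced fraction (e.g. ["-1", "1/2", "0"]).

Exponent matrix [I,M,Θ] × [X1,X2,X3,X4,X5,X6,X7]:
  I: [ 0  1  2  1 -1  1  0]
  M: [-1  1  1  0  0  1  1]
  Θ: [-1  0 -1 -1  1  0  1]
RREF → pivots at {X1,X2} ⇒ r = 2
Pivot set = {X1,X2}, free = {X3,X4,X5,X6,X7}
RREF:
  r0: [   1    0    1    1   -1    0   -1]
  r1: [   0    1    2    1   -1    1    0]
  r2: [   0    0    0    0    0    0    0]
Fix exponent of X6 at 1, X3 at 0, X4 at 0, X5 at 0, X7 at 0; solve each RREF row for its pivot's exponent:
  r0: exp(X1) + (0)·1 = 0 ⇒ exp(X1) = 0
  r1: exp(X2) + (1)·1 = 0 ⇒ exp(X2) = -1
Π_4 = X2^-1 · X6

["0", "-1", "0", "0", "0", "1", "0"]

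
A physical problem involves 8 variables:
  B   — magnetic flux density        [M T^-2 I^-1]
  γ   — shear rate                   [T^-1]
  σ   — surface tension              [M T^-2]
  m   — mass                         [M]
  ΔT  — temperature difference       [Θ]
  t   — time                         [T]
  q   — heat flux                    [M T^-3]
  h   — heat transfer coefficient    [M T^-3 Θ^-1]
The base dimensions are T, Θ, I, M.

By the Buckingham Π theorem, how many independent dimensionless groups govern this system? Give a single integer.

Exponent matrix [T,Θ,I,M] × [B,γ,σ,m,ΔT,t,q,h]:
  T: [-2 -1 -2  0  0  1 -3 -3]
  Θ: [ 0  0  0  0  1  0  0 -1]
  I: [-1  0  0  0  0  0  0  0]
  M: [ 1  0  1  1  0  0  1  1]
RREF → pivots at {B,γ,σ,ΔT} ⇒ r = 4
n=8, r=4 ⇒ 4 dimensionless groups

4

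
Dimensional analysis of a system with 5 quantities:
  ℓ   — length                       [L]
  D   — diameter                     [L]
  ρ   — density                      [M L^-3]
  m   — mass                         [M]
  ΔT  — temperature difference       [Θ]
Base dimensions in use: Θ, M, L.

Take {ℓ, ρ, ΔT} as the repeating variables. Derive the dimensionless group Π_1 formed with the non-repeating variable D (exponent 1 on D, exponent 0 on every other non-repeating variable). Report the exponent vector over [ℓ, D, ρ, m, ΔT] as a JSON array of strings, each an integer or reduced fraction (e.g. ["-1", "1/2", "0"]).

Write exponents as rows Θ,M,L / cols ℓ,D,ρ,m,ΔT:
  Θ: [ 0  0  0  0  1]
  M: [ 0  0  1  1  0]
  L: [ 1  1 -3  0  0]
Row reduction gives pivot columns ℓ,ρ,ΔT; rank = 3
Pivot set = {ℓ,ρ,ΔT}, free = {D,m}
RREF:
  r0: [   1    1    0    3    0]
  r1: [   0    0    1    1    0]
  r2: [   0    0    0    0    1]
Fix exponent of D at 1, m at 0; solve each RREF row for its pivot's exponent:
  r0: exp(ℓ) + (1)·1 = 0 ⇒ exp(ℓ) = -1
  r1: exp(ρ) + (0)·1 = 0 ⇒ exp(ρ) = 0
  r2: exp(ΔT) + (0)·1 = 0 ⇒ exp(ΔT) = 0
Π_1 = ℓ^-1 · D

["-1", "1", "0", "0", "0"]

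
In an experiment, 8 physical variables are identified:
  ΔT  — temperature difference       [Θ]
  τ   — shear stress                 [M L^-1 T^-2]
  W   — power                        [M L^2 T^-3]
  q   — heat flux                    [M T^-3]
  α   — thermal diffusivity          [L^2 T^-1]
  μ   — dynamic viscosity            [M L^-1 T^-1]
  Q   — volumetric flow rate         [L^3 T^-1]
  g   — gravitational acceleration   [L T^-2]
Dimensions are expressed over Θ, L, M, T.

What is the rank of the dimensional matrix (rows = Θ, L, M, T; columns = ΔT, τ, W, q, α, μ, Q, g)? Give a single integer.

Write exponents as rows Θ,L,M,T / cols ΔT,τ,W,q,α,μ,Q,g:
  Θ: [ 1  0  0  0  0  0  0  0]
  L: [ 0 -1  2  0  2 -1  3  1]
  M: [ 0  1  1  1  0  1  0  0]
  T: [ 0 -2 -3 -3 -1 -1 -1 -2]
Echelon form has 4 nonzero rows (pivots: ΔT,τ,W,q)

4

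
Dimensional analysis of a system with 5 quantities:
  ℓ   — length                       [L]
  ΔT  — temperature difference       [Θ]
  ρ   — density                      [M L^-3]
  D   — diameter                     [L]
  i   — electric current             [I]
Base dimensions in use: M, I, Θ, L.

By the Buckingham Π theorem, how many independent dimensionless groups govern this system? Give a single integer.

1

Exponent matrix [M,I,Θ,L] × [ℓ,ΔT,ρ,D,i]:
  M: [ 0  0  1  0  0]
  I: [ 0  0  0  0  1]
  Θ: [ 0  1  0  0  0]
  L: [ 1  0 -3  1  0]
Row reduction gives pivot columns ℓ,ΔT,ρ,i; rank = 4
5 vars − rank 4 = 1 Π group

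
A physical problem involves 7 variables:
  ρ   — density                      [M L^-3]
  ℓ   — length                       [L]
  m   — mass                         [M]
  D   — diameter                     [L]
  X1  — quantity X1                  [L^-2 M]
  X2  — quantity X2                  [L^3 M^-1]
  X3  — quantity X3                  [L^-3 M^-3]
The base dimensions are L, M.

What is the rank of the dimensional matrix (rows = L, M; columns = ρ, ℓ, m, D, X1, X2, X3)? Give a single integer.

2

Exponent matrix [L,M] × [ρ,ℓ,m,D,X1,X2,X3]:
  L: [-3  1  0  1 -2  3 -3]
  M: [ 1  0  1  0  1 -1 -3]
Echelon form has 2 nonzero rows (pivots: ρ,ℓ)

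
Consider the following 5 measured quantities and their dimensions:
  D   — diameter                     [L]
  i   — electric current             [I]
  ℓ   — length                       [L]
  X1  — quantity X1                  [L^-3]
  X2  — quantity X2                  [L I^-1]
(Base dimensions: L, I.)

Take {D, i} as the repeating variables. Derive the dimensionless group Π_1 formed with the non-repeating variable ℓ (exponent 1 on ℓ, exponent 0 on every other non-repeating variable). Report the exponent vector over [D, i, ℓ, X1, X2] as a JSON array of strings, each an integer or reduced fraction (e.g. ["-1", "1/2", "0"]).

Dimensional matrix (L×I by D×i×ℓ×X1×X2):
  L: [ 1  0  1 -3  1]
  I: [ 0  1  0  0 -1]
Echelon form has 2 nonzero rows (pivots: D,i)
Pivot set = {D,i}, free = {ℓ,X1,X2}
RREF:
  r0: [   1    0    1   -3    1]
  r1: [   0    1    0    0   -1]
Fix exponent of ℓ at 1, X1 at 0, X2 at 0; solve each RREF row for its pivot's exponent:
  r0: exp(D) + (1)·1 = 0 ⇒ exp(D) = -1
  r1: exp(i) + (0)·1 = 0 ⇒ exp(i) = 0
Π_1 = D^-1 · ℓ

["-1", "0", "1", "0", "0"]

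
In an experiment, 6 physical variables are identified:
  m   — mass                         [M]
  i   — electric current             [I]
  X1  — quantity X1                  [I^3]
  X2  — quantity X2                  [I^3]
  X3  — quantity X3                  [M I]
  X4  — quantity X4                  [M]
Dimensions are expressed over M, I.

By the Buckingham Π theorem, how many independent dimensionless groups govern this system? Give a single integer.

Write exponents as rows M,I / cols m,i,X1,X2,X3,X4:
  M: [ 1  0  0  0  1  1]
  I: [ 0  1  3  3  1  0]
RREF → pivots at {m,i} ⇒ r = 2
Π count = n − r = 6 − 2 = 4

4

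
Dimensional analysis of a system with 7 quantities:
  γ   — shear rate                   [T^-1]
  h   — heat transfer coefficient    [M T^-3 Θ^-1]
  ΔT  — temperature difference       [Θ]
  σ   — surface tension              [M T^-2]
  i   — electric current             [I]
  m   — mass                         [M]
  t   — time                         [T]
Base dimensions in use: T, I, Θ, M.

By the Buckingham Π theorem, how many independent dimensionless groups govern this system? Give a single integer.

Dimensional matrix (T×I×Θ×M by γ×h×ΔT×σ×i×m×t):
  T: [-1 -3  0 -2  0  0  1]
  I: [ 0  0  0  0  1  0  0]
  Θ: [ 0 -1  1  0  0  0  0]
  M: [ 0  1  0  1  0  1  0]
Row reduction gives pivot columns γ,h,ΔT,i; rank = 4
Π count = n − r = 7 − 4 = 3

3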